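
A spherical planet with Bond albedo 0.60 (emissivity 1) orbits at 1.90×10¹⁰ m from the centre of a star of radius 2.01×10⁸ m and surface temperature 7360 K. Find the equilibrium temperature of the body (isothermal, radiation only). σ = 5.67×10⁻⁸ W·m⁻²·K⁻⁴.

T ≈ 426 K

The star's surface emits σT_*⁴; at distance d the flux is S = σT_*⁴(R_*/d)².
S = 5.67×10⁻⁸·(7360)⁴·(2.01×10⁸/1.90×10¹⁰)² = 18620 W/m².
For an isothermal sphere T⁴ = (1−a)S/(4σ) = 3.284×10¹⁰ K⁴.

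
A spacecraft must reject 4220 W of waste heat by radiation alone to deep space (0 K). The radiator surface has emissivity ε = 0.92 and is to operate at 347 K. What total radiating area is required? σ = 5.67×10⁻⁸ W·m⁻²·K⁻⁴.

A ≈ 5.58 m²

P = εσA T⁴ ⇒ A = P/(εσT⁴).
T⁴ = 1.450×10¹⁰ K⁴.
A = 4220/(0.92 × 5.67×10⁻⁸ × 1.450×10¹⁰).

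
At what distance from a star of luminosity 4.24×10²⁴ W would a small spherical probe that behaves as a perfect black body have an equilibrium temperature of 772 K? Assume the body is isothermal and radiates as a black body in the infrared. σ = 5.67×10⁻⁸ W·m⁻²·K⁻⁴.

For an isothermal black-emitting sphere, (1−a)S·πr² = σ·4πr²·T⁴ ⇒ S = 4σT⁴/(1−a).
S = 4·5.67×10⁻⁸·(772)⁴/1.00 = 80560 W/m².
Flux falls as S = L/(4πd²), so d = √(L/(4πS)) = √(4.24×10²⁴/(4π·80560)).

d ≈ 2.05×10⁹ m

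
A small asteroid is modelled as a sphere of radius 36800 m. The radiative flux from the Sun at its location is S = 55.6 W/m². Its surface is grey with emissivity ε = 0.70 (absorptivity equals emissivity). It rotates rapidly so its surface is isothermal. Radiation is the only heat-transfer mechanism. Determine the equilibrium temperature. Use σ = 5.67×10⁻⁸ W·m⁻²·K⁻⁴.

At equilibrium, absorbed power = emitted power.
Absorbing cross-section = πr² = 4.254×10⁹ m²; emitting surface = 4πr² = 1.702×10¹⁰ m² (ratio 4).
εS·A_cross = εσ·A_surf·T⁴  ⇒  T⁴ = S/(4σ)   (ε cancels).
T⁴ = 55.6/(4·5.67×10⁻⁸) = 2.451×10⁸ K⁴.
T = (2.451×10⁸)^(1/4).

T ≈ 125 K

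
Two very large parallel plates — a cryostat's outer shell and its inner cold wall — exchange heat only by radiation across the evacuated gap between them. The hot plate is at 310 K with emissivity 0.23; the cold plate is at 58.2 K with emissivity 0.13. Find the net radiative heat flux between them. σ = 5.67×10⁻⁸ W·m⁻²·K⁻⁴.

q ≈ 47.4 W/m²

For two infinite grey parallel plates, q = σ(T₁⁴ − T₂⁴)/(1/ε₁ + 1/ε₂ − 1).
T₁⁴ − T₂⁴ = 9.235×10⁹ − 1.147×10⁷ = 9.224×10⁹ K⁴.
1/ε₁ + 1/ε₂ − 1 = 4.348 + 7.692 − 1 = 11.04.
q = 5.67×10⁻⁸ × 9.224×10⁹ / 11.04.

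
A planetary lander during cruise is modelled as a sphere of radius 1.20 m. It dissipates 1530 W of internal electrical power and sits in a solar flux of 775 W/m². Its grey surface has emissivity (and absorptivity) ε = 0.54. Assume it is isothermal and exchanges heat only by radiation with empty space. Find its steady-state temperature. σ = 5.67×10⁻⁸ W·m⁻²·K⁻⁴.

At steady state, absorbed solar power + internal power = radiated power.
Absorbed: α·S·A_cross = 0.54·775·4.524 = 1893 W (cross-section πr²).
Total input = 1893 + 1530 = 3423 W.
Radiated: εσ·A_surf·T⁴ with A_surf = 4πr² = 18.10 m².
T⁴ = 3423/(0.54·5.67×10⁻⁸·18.10) = 6.179×10⁹ K⁴.

T ≈ 280 K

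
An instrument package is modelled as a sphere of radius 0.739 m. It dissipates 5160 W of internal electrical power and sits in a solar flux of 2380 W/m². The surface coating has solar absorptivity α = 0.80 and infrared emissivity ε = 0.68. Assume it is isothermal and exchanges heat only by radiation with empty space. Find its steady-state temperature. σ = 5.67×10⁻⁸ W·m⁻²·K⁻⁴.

T ≈ 422 K

At steady state, absorbed solar power + internal power = radiated power.
Absorbed: α·S·A_cross = 0.80·2380·1.716 = 3267 W (cross-section πr²).
Total input = 3267 + 5160 = 8427 W.
Radiated: εσ·A_surf·T⁴ with A_surf = 4πr² = 6.863 m².
T⁴ = 8427/(0.68·5.67×10⁻⁸·6.863) = 3.185×10¹⁰ K⁴.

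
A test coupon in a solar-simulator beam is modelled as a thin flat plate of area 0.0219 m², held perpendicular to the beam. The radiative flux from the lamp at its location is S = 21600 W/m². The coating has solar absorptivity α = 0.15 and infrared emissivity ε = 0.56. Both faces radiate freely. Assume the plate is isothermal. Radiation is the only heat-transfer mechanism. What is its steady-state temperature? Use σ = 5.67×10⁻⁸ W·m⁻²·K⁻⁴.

T ≈ 475 K

At equilibrium, absorbed power = emitted power.
Absorbing cross-section = A = 0.02190 m²; emitting surface = 2A = 0.04380 m² (ratio 2).
αS·A_cross = εσ·A_surf·T⁴  ⇒  T⁴ = αS/(ε·2σ).
T⁴ = 0.150·21600/(0.56·2·5.67×10⁻⁸) = 5.102×10¹⁰ K⁴.
T = (5.102×10¹⁰)^(1/4).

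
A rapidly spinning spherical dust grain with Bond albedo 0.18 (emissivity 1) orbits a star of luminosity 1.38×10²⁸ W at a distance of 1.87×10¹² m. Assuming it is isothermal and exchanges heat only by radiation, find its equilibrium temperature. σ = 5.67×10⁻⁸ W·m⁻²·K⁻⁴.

T ≈ 184 K

First find the stellar flux at distance d: S = L/(4πd²) = 1.38×10²⁸/(4π·(1.87×10¹²)²) = 314.0 W/m².
For an isothermal sphere, absorbed (1−a)S·πr² = emitted σ·4πr²·T⁴, so T⁴ = (1−a)S/(4σ).
T⁴ = 0.820·314.0/(4·5.67×10⁻⁸) = 1.135×10⁹ K⁴.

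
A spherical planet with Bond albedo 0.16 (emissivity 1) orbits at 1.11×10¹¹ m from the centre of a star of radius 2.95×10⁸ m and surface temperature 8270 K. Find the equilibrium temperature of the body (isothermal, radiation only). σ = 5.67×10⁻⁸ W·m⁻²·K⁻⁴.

The star's surface emits σT_*⁴; at distance d the flux is S = σT_*⁴(R_*/d)².
S = 5.67×10⁻⁸·(8270)⁴·(2.95×10⁸/1.11×10¹¹)² = 1873 W/m².
For an isothermal sphere T⁴ = (1−a)S/(4σ) = 6.938×10⁹ K⁴.

T ≈ 289 K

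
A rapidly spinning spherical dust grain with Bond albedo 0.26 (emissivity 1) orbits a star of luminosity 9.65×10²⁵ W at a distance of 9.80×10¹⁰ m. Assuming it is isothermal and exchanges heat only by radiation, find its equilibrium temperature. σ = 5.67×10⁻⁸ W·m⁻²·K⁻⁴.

T ≈ 226 K

First find the stellar flux at distance d: S = L/(4πd²) = 9.65×10²⁵/(4π·(9.80×10¹⁰)²) = 799.6 W/m².
For an isothermal sphere, absorbed (1−a)S·πr² = emitted σ·4πr²·T⁴, so T⁴ = (1−a)S/(4σ).
T⁴ = 0.740·799.6/(4·5.67×10⁻⁸) = 2.609×10⁹ K⁴.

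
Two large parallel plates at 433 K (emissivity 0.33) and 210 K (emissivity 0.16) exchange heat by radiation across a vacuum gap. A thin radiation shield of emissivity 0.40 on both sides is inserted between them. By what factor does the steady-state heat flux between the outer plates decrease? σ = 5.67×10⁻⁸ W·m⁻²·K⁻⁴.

Without shield: q₀ = σΔ(T⁴)/(1/ε₁+1/ε₂−1) with denominator 8.280.
With shield the two gaps are in series; the resistances add: (1/ε₁+1/ε_s−1)+(1/ε_s+1/ε₂−1) = 4.530+7.750 = 12.28.
Heat-flux ratio q₀/q = 12.28/8.280.

factor ≈ 1.48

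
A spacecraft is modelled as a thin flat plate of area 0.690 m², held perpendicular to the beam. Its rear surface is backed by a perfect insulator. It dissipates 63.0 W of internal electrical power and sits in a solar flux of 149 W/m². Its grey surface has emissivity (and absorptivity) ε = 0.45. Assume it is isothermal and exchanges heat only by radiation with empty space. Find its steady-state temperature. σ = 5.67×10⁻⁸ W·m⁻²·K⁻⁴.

At steady state, absorbed solar power + internal power = radiated power.
Absorbed: α·S·A_cross = 0.45·149·0.6900 = 46.26 W (cross-section A).
Total input = 46.26 + 63.0 = 109.3 W.
Radiated: εσ·A_surf·T⁴ with A_surf = A = 0.6900 m².
T⁴ = 109.3/(0.45·5.67×10⁻⁸·0.6900) = 6.206×10⁹ K⁴.

T ≈ 281 K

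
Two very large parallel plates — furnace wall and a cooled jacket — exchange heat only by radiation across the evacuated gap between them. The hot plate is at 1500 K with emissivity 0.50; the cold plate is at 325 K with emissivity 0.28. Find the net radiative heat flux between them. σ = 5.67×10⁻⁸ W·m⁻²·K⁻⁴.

q ≈ 62700 W/m²

For two infinite grey parallel plates, q = σ(T₁⁴ − T₂⁴)/(1/ε₁ + 1/ε₂ − 1).
T₁⁴ − T₂⁴ = 5.062×10¹² − 1.116×10¹⁰ = 5.051×10¹² K⁴.
1/ε₁ + 1/ε₂ − 1 = 2.000 + 3.571 − 1 = 4.571.
q = 5.67×10⁻⁸ × 5.051×10¹² / 4.571.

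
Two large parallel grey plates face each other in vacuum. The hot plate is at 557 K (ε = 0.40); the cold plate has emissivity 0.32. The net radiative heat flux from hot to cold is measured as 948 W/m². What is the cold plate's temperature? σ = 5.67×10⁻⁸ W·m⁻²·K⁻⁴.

q = σ(T₁⁴ − T₂⁴)/(1/ε₁ + 1/ε₂ − 1); denominator = 4.625.
T₂⁴ = T₁⁴ − q·(1/ε₁+1/ε₂−1)/σ = 9.625×10¹⁰ − 948·4.625/5.67×10⁻⁸
    = 1.893×10¹⁰ K⁴.

T₂ ≈ 371 K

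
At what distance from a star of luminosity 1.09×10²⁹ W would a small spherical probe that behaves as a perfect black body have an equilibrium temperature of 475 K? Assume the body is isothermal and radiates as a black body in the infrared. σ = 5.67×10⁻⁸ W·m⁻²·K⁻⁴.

d ≈ 8.67×10¹¹ m

For an isothermal black-emitting sphere, (1−a)S·πr² = σ·4πr²·T⁴ ⇒ S = 4σT⁴/(1−a).
S = 4·5.67×10⁻⁸·(475)⁴/1.00 = 11550 W/m².
Flux falls as S = L/(4πd²), so d = √(L/(4πS)) = √(1.09×10²⁹/(4π·11550)).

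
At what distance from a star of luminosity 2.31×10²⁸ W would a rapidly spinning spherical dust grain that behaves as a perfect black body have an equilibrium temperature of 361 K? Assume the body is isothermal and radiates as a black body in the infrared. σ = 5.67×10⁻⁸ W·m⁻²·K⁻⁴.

d ≈ 6.91×10¹¹ m

For an isothermal black-emitting sphere, (1−a)S·πr² = σ·4πr²·T⁴ ⇒ S = 4σT⁴/(1−a).
S = 4·5.67×10⁻⁸·(361)⁴/1.00 = 3852 W/m².
Flux falls as S = L/(4πd²), so d = √(L/(4πS)) = √(2.31×10²⁸/(4π·3852)).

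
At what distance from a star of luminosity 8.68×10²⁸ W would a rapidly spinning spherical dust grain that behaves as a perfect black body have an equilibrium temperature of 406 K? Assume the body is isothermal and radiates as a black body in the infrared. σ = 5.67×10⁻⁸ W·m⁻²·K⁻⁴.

For an isothermal black-emitting sphere, (1−a)S·πr² = σ·4πr²·T⁴ ⇒ S = 4σT⁴/(1−a).
S = 4·5.67×10⁻⁸·(406)⁴/1.00 = 6162 W/m².
Flux falls as S = L/(4πd²), so d = √(L/(4πS)) = √(8.68×10²⁸/(4π·6162)).

d ≈ 1.06×10¹² m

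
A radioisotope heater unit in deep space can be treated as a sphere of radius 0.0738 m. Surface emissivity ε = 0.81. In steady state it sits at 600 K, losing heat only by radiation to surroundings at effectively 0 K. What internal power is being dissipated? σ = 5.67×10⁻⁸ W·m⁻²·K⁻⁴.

P ≈ 407 W

Steady state: P = εσA T⁴.
A = 4πr² = 0.06844 m²; T⁴ = (600)⁴ = 1.296×10¹¹ K⁴.
P = 0.81 × 5.67×10⁻⁸ × 0.06844 × 1.296×10¹¹.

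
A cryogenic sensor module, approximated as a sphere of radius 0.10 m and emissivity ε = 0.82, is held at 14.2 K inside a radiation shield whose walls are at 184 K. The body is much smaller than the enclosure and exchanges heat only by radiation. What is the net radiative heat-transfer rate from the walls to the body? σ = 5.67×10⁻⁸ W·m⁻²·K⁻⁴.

P_net ≈ 6.70 W

For a small grey body in a large enclosure: P_net = εσA(T_body⁴ − T_wall⁴).
A = 4πr² = 0.1257 m²; T_body⁴ − T_wall⁴ = 40660 − 1.146×10⁹ = -1.146×10⁹ K⁴.
|P_net| = 0.82·5.67×10⁻⁸·0.1257·1.146×10⁹.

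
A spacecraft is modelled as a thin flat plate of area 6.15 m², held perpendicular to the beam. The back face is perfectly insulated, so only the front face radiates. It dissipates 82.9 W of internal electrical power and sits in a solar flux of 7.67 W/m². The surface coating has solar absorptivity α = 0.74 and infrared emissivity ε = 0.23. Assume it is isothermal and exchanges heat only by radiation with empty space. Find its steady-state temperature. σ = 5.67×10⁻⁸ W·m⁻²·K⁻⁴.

T ≈ 196 K

At steady state, absorbed solar power + internal power = radiated power.
Absorbed: α·S·A_cross = 0.74·7.67·6.150 = 34.91 W (cross-section A).
Total input = 34.91 + 82.9 = 117.8 W.
Radiated: εσ·A_surf·T⁴ with A_surf = A = 6.150 m².
T⁴ = 117.8/(0.23·5.67×10⁻⁸·6.150) = 1.469×10⁹ K⁴.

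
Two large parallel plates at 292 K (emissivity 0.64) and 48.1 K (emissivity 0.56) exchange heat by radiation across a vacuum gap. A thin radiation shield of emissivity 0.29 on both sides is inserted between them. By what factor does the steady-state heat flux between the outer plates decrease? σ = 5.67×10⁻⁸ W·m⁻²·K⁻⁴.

Without shield: q₀ = σΔ(T⁴)/(1/ε₁+1/ε₂−1) with denominator 2.348.
With shield the two gaps are in series; the resistances add: (1/ε₁+1/ε_s−1)+(1/ε_s+1/ε₂−1) = 4.011+4.234 = 8.245.
Heat-flux ratio q₀/q = 8.245/2.348.

factor ≈ 3.51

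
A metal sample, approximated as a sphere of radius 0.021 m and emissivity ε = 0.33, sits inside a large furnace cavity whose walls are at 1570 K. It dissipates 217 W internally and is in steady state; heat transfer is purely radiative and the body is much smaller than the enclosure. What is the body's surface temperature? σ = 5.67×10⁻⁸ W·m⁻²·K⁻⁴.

T ≈ 1690 K

For a small grey body in a large enclosure, net radiated power = εσA(T⁴ − T_w⁴).
Steady state: P = εσA(T⁴ − T_w⁴) with A = 4πr² = 0.005542 m².
T⁴ = P/(εσA) + T_w⁴ = 217/(0.33·5.67×10⁻⁸·0.005542) + (1570)⁴
    = 2.093×10¹² + 6.076×10¹² = 8.168×10¹² K⁴.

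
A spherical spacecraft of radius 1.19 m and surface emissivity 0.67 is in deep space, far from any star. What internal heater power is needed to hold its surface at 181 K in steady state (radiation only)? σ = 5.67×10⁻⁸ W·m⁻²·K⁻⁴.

P = εσ·4πr²·T⁴.
4πr² = 17.80 m²; T⁴ = 1.073×10⁹ K⁴.
P = 0.67·5.67×10⁻⁸·17.80·1.073×10⁹.

P ≈ 726 W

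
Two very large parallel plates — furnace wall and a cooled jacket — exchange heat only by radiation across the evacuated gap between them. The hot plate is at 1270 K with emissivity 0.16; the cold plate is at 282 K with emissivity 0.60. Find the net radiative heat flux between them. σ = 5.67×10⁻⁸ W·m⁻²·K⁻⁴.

q ≈ 21300 W/m²

For two infinite grey parallel plates, q = σ(T₁⁴ − T₂⁴)/(1/ε₁ + 1/ε₂ − 1).
T₁⁴ − T₂⁴ = 2.601×10¹² − 6.324×10⁹ = 2.595×10¹² K⁴.
1/ε₁ + 1/ε₂ − 1 = 6.250 + 1.667 − 1 = 6.917.
q = 5.67×10⁻⁸ × 2.595×10¹² / 6.917.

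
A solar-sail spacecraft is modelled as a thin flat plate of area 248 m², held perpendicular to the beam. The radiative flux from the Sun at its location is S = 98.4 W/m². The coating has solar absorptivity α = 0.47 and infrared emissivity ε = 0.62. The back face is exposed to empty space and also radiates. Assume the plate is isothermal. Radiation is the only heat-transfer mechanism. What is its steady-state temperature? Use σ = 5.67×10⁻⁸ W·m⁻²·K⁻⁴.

At equilibrium, absorbed power = emitted power.
Absorbing cross-section = A = 248.0 m²; emitting surface = 2A = 496.0 m² (ratio 2).
αS·A_cross = εσ·A_surf·T⁴  ⇒  T⁴ = αS/(ε·2σ).
T⁴ = 0.470·98.4/(0.62·2·5.67×10⁻⁸) = 6.578×10⁸ K⁴.
T = (6.578×10⁸)^(1/4).

T ≈ 160 K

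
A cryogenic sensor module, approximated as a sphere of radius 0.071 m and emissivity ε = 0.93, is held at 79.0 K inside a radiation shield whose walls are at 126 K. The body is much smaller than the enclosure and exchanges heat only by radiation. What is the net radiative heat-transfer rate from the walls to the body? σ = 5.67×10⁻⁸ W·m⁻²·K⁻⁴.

For a small grey body in a large enclosure: P_net = εσA(T_body⁴ − T_wall⁴).
A = 4πr² = 0.06335 m²; T_body⁴ − T_wall⁴ = 3.895×10⁷ − 2.520×10⁸ = -2.131×10⁸ K⁴.
|P_net| = 0.93·5.67×10⁻⁸·0.06335·2.131×10⁸.

P_net ≈ 0.712 W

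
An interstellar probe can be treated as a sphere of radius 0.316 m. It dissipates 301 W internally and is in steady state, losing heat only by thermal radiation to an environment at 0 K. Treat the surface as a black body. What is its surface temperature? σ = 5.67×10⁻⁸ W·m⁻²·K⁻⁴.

Steady state: internal power = radiated power, P = εσA T⁴.
Radiating area A = 4πr² = 1.255 m².
T⁴ = P/(εσA) = 301/(1.0·5.67×10⁻⁸·1.255) = 4.231×10⁹ K⁴.
T = (4.231×10⁹)^(1/4).

T ≈ 255 K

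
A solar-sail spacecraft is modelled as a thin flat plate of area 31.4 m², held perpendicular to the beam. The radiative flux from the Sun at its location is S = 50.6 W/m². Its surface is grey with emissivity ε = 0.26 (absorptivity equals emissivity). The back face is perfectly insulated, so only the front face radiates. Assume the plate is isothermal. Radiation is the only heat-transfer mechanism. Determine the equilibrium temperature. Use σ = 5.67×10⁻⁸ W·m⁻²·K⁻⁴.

At equilibrium, absorbed power = emitted power.
Absorbing cross-section = A = 31.40 m²; emitting surface = A = 31.40 m² (ratio 1).
εS·A_cross = εσ·A_surf·T⁴  ⇒  T⁴ = S/(1σ)   (ε cancels).
T⁴ = 50.6/(1·5.67×10⁻⁸) = 8.924×10⁸ K⁴.
T = (8.924×10⁸)^(1/4).

T ≈ 173 K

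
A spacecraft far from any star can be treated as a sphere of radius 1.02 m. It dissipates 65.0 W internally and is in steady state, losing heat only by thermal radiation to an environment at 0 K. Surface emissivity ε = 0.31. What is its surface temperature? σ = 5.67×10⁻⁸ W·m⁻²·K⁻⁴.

Steady state: internal power = radiated power, P = εσA T⁴.
Radiating area A = 4πr² = 13.07 m².
T⁴ = P/(εσA) = 65.0/(0.31·5.67×10⁻⁸·13.07) = 2.829×10⁸ K⁴.
T = (2.829×10⁸)^(1/4).

T ≈ 130 K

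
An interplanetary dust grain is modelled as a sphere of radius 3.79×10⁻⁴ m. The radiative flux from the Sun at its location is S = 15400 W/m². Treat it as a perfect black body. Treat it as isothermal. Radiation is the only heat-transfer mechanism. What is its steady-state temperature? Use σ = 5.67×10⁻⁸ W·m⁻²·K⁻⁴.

At equilibrium, absorbed power = emitted power.
Absorbing cross-section = πr² = 4.513×10⁻⁷ m²; emitting surface = 4πr² = 1.805×10⁻⁶ m² (ratio 4).
S·A_cross = εσ·A_surf·T⁴  ⇒  T⁴ = S/(4σ).
T⁴ = 1.00·15400/(4·5.67×10⁻⁸) = 6.790×10¹⁰ K⁴.
T = (6.790×10¹⁰)^(1/4).

T ≈ 510 K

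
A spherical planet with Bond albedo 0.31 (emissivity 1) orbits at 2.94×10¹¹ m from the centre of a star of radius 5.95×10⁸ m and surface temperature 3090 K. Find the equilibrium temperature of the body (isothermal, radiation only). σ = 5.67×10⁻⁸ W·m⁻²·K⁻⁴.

The star's surface emits σT_*⁴; at distance d the flux is S = σT_*⁴(R_*/d)².
S = 5.67×10⁻⁸·(3090)⁴·(5.95×10⁸/2.94×10¹¹)² = 21.17 W/m².
For an isothermal sphere T⁴ = (1−a)S/(4σ) = 6.441×10⁷ K⁴.

T ≈ 89.6 K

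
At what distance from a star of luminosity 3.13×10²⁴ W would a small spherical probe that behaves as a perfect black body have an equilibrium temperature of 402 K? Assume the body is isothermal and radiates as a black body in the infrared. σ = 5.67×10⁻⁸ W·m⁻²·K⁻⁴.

d ≈ 6.48×10⁹ m

For an isothermal black-emitting sphere, (1−a)S·πr² = σ·4πr²·T⁴ ⇒ S = 4σT⁴/(1−a).
S = 4·5.67×10⁻⁸·(402)⁴/1.00 = 5923 W/m².
Flux falls as S = L/(4πd²), so d = √(L/(4πS)) = √(3.13×10²⁴/(4π·5923)).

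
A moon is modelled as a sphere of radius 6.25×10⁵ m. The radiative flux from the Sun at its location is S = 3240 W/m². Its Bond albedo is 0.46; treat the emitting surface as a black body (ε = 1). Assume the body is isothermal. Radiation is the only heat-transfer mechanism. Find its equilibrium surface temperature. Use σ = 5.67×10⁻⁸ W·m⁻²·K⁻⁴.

At equilibrium, absorbed power = emitted power.
Absorbing cross-section = πr² = 1.227×10¹² m²; emitting surface = 4πr² = 4.909×10¹² m² (ratio 4).
(1−a)S·A_cross = εσ·A_surf·T⁴  ⇒  T⁴ = (1−a)S/(4σ).
T⁴ = 0.540·3240/(4·5.67×10⁻⁸) = 7.714×10⁹ K⁴.
T = (7.714×10⁹)^(1/4).

T ≈ 296 K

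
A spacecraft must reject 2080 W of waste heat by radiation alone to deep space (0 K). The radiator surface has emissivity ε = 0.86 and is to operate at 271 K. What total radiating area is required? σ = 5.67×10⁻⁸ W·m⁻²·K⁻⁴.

A ≈ 7.91 m²

P = εσA T⁴ ⇒ A = P/(εσT⁴).
T⁴ = 5.394×10⁹ K⁴.
A = 2080/(0.86 × 5.67×10⁻⁸ × 5.394×10⁹).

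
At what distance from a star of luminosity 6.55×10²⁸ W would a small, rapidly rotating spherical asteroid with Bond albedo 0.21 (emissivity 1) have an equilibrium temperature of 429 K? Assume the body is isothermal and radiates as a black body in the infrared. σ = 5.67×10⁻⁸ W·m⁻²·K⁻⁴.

For an isothermal black-emitting sphere, (1−a)S·πr² = σ·4πr²·T⁴ ⇒ S = 4σT⁴/(1−a).
S = 4·5.67×10⁻⁸·(429)⁴/0.790 = 9724 W/m².
Flux falls as S = L/(4πd²), so d = √(L/(4πS)) = √(6.55×10²⁸/(4π·9724)).

d ≈ 7.32×10¹¹ m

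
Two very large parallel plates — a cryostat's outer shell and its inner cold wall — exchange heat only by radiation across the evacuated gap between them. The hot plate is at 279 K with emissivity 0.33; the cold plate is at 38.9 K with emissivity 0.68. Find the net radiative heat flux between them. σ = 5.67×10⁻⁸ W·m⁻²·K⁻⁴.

q ≈ 98.1 W/m²

For two infinite grey parallel plates, q = σ(T₁⁴ − T₂⁴)/(1/ε₁ + 1/ε₂ − 1).
T₁⁴ − T₂⁴ = 6.059×10⁹ − 2.290×10⁶ = 6.057×10⁹ K⁴.
1/ε₁ + 1/ε₂ − 1 = 3.030 + 1.471 − 1 = 3.501.
q = 5.67×10⁻⁸ × 6.057×10⁹ / 3.501.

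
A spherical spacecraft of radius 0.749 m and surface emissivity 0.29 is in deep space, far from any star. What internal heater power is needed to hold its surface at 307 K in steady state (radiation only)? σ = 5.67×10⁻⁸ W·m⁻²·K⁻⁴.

P ≈ 1030 W

P = εσ·4πr²·T⁴.
4πr² = 7.050 m²; T⁴ = 8.883×10⁹ K⁴.
P = 0.29·5.67×10⁻⁸·7.050·8.883×10⁹.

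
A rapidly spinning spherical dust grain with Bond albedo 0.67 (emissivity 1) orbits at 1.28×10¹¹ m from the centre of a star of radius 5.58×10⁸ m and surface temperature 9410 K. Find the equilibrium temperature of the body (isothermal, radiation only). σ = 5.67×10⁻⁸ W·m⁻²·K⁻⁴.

T ≈ 333 K

The star's surface emits σT_*⁴; at distance d the flux is S = σT_*⁴(R_*/d)².
S = 5.67×10⁻⁸·(9410)⁴·(5.58×10⁸/1.28×10¹¹)² = 8449 W/m².
For an isothermal sphere T⁴ = (1−a)S/(4σ) = 1.229×10¹⁰ K⁴.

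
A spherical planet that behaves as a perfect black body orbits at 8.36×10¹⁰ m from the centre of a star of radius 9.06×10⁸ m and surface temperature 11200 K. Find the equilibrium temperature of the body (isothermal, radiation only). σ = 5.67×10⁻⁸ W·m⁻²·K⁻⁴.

The star's surface emits σT_*⁴; at distance d the flux is S = σT_*⁴(R_*/d)².
S = 5.67×10⁻⁸·(11200)⁴·(9.06×10⁸/8.36×10¹⁰)² = 1.048×10⁵ W/m².
For an isothermal sphere T⁴ = (1−a)S/(4σ) = 4.620×10¹¹ K⁴.

T ≈ 824 K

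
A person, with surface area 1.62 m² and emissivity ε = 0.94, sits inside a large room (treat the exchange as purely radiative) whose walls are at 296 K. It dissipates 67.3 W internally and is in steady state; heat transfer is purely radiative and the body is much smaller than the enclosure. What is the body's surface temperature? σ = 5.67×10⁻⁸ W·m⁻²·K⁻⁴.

For a small grey body in a large enclosure, net radiated power = εσA(T⁴ − T_w⁴).
Steady state: P = εσA(T⁴ − T_w⁴) with A = 1.62 m².
T⁴ = P/(εσA) + T_w⁴ = 67.3/(0.94·5.67×10⁻⁸·1.620) + (296)⁴
    = 7.795×10⁸ + 7.677×10⁹ = 8.456×10⁹ K⁴.

T ≈ 303 K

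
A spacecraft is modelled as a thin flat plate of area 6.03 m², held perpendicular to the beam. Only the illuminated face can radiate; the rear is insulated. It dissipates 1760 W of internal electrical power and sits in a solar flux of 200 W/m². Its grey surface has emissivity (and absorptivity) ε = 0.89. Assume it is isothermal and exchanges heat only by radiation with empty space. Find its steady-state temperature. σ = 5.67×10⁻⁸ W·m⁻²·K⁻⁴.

T ≈ 311 K

At steady state, absorbed solar power + internal power = radiated power.
Absorbed: α·S·A_cross = 0.89·200·6.030 = 1073 W (cross-section A).
Total input = 1073 + 1760 = 2833 W.
Radiated: εσ·A_surf·T⁴ with A_surf = A = 6.030 m².
T⁴ = 2833/(0.89·5.67×10⁻⁸·6.030) = 9.311×10⁹ K⁴.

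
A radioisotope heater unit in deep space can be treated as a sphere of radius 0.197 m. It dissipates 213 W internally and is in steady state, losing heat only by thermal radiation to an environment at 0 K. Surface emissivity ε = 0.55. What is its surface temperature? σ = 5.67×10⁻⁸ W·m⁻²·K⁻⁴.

T ≈ 344 K

Steady state: internal power = radiated power, P = εσA T⁴.
Radiating area A = 4πr² = 0.4877 m².
T⁴ = P/(εσA) = 213/(0.55·5.67×10⁻⁸·0.4877) = 1.401×10¹⁰ K⁴.
T = (1.401×10¹⁰)^(1/4).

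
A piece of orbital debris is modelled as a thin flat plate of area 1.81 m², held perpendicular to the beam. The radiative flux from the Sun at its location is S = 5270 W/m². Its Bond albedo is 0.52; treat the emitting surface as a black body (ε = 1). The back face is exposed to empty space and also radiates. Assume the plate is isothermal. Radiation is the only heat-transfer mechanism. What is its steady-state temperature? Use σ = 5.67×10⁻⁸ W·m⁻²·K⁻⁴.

T ≈ 386 K

At equilibrium, absorbed power = emitted power.
Absorbing cross-section = A = 1.810 m²; emitting surface = 2A = 3.620 m² (ratio 2).
(1−a)S·A_cross = εσ·A_surf·T⁴  ⇒  T⁴ = (1−a)S/(2σ).
T⁴ = 0.480·5270/(2·5.67×10⁻⁸) = 2.231×10¹⁰ K⁴.
T = (2.231×10¹⁰)^(1/4).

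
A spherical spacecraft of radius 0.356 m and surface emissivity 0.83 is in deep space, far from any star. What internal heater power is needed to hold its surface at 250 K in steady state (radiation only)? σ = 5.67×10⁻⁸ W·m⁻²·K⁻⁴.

P = εσ·4πr²·T⁴.
4πr² = 1.593 m²; T⁴ = 3.906×10⁹ K⁴.
P = 0.83·5.67×10⁻⁸·1.593·3.906×10⁹.

P ≈ 293 W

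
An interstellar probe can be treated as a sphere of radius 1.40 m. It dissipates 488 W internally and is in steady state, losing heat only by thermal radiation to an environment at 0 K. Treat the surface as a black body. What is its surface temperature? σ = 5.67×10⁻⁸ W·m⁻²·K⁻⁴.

Steady state: internal power = radiated power, P = εσA T⁴.
Radiating area A = 4πr² = 24.63 m².
T⁴ = P/(εσA) = 488/(1.0·5.67×10⁻⁸·24.63) = 3.494×10⁸ K⁴.
T = (3.494×10⁸)^(1/4).

T ≈ 137 K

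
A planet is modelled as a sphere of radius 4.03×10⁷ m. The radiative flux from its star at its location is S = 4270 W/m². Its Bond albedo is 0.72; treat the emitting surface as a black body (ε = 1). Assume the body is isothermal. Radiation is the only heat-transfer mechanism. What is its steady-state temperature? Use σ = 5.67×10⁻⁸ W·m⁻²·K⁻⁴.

At equilibrium, absorbed power = emitted power.
Absorbing cross-section = πr² = 5.102×10¹⁵ m²; emitting surface = 4πr² = 2.041×10¹⁶ m² (ratio 4).
(1−a)S·A_cross = εσ·A_surf·T⁴  ⇒  T⁴ = (1−a)S/(4σ).
T⁴ = 0.280·4270/(4·5.67×10⁻⁸) = 5.272×10⁹ K⁴.
T = (5.272×10⁹)^(1/4).

T ≈ 269 K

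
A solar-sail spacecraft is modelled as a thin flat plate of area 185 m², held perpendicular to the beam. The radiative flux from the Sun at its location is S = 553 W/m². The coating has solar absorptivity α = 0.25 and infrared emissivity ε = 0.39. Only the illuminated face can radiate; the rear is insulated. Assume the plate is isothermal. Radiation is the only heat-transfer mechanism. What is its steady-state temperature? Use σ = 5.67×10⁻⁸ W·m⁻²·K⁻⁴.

At equilibrium, absorbed power = emitted power.
Absorbing cross-section = A = 185.0 m²; emitting surface = A = 185.0 m² (ratio 1).
αS·A_cross = εσ·A_surf·T⁴  ⇒  T⁴ = αS/(ε·1σ).
T⁴ = 0.250·553/(0.39·1·5.67×10⁻⁸) = 6.252×10⁹ K⁴.
T = (6.252×10⁹)^(1/4).

T ≈ 281 K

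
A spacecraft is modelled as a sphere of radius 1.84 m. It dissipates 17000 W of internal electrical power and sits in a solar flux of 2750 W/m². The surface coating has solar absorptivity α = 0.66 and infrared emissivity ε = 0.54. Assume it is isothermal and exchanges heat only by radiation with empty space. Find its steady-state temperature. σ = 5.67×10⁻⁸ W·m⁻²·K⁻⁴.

T ≈ 409 K

At steady state, absorbed solar power + internal power = radiated power.
Absorbed: α·S·A_cross = 0.66·2750·10.64 = 19300 W (cross-section πr²).
Total input = 19300 + 17000 = 36300 W.
Radiated: εσ·A_surf·T⁴ with A_surf = 4πr² = 42.54 m².
T⁴ = 36300/(0.54·5.67×10⁻⁸·42.54) = 2.787×10¹⁰ K⁴.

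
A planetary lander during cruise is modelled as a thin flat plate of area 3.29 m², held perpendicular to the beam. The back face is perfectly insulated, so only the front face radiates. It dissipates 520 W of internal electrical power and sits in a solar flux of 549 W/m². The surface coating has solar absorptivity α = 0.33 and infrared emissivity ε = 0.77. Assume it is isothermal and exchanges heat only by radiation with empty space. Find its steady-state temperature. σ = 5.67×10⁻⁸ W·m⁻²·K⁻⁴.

T ≈ 297 K

At steady state, absorbed solar power + internal power = radiated power.
Absorbed: α·S·A_cross = 0.33·549·3.290 = 596.0 W (cross-section A).
Total input = 596.0 + 520 = 1116 W.
Radiated: εσ·A_surf·T⁴ with A_surf = A = 3.290 m².
T⁴ = 1116/(0.77·5.67×10⁻⁸·3.290) = 7.770×10⁹ K⁴.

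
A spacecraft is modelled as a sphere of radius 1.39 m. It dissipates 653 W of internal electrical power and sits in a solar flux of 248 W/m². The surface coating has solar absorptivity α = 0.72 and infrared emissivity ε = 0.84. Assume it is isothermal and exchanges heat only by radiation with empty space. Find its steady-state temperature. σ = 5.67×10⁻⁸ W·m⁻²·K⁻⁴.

T ≈ 197 K

At steady state, absorbed solar power + internal power = radiated power.
Absorbed: α·S·A_cross = 0.72·248·6.070 = 1084 W (cross-section πr²).
Total input = 1084 + 653 = 1737 W.
Radiated: εσ·A_surf·T⁴ with A_surf = 4πr² = 24.28 m².
T⁴ = 1737/(0.84·5.67×10⁻⁸·24.28) = 1.502×10⁹ K⁴.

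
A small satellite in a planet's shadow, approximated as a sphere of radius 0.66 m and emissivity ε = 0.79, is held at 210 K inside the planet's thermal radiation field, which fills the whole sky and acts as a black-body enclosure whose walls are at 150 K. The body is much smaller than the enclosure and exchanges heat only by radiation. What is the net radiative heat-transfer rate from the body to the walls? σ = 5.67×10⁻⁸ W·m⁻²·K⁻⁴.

P_net ≈ 353 W

For a small grey body in a large enclosure: P_net = εσA(T_body⁴ − T_wall⁴).
A = 4πr² = 5.474 m²; T_body⁴ − T_wall⁴ = 1.945×10⁹ − 5.062×10⁸ = 1.439×10⁹ K⁴.
|P_net| = 0.79·5.67×10⁻⁸·5.474·1.439×10⁹.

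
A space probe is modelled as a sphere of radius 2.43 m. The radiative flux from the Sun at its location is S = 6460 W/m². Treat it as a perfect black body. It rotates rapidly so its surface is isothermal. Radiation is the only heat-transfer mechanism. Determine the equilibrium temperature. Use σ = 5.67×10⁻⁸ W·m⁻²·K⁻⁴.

T ≈ 411 K

At equilibrium, absorbed power = emitted power.
Absorbing cross-section = πr² = 18.55 m²; emitting surface = 4πr² = 74.20 m² (ratio 4).
S·A_cross = εσ·A_surf·T⁴  ⇒  T⁴ = S/(4σ).
T⁴ = 1.00·6460/(4·5.67×10⁻⁸) = 2.848×10¹⁰ K⁴.
T = (2.848×10¹⁰)^(1/4).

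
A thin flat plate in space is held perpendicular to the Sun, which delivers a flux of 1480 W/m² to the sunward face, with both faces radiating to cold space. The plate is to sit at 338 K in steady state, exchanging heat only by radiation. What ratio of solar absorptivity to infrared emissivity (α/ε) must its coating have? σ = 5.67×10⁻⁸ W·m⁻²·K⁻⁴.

α/ε ≈ 1.00

Balance: αS·A = εσ·2A·T⁴ ⇒ α/ε = 2σT⁴/S.
α/ε = 2·5.67×10⁻⁸·(338)⁴/1480 = 2·5.67×10⁻⁸·1.305×10¹⁰/1480.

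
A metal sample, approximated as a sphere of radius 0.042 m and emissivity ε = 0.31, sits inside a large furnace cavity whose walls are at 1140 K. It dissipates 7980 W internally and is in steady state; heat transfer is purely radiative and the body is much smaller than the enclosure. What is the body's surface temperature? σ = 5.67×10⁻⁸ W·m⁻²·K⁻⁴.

For a small grey body in a large enclosure, net radiated power = εσA(T⁴ − T_w⁴).
Steady state: P = εσA(T⁴ − T_w⁴) with A = 4πr² = 0.02217 m².
T⁴ = P/(εσA) + T_w⁴ = 7980/(0.31·5.67×10⁻⁸·0.02217) + (1140)⁴
    = 2.048×10¹³ + 1.689×10¹² = 2.217×10¹³ K⁴.

T ≈ 2170 K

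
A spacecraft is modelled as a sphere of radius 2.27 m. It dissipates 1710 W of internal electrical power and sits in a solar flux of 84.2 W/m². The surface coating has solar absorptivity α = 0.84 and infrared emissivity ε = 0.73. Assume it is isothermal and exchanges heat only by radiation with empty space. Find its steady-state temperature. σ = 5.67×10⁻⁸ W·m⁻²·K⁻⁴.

At steady state, absorbed solar power + internal power = radiated power.
Absorbed: α·S·A_cross = 0.84·84.2·16.19 = 1145 W (cross-section πr²).
Total input = 1145 + 1710 = 2855 W.
Radiated: εσ·A_surf·T⁴ with A_surf = 4πr² = 64.75 m².
T⁴ = 2855/(0.73·5.67×10⁻⁸·64.75) = 1.065×10⁹ K⁴.

T ≈ 181 K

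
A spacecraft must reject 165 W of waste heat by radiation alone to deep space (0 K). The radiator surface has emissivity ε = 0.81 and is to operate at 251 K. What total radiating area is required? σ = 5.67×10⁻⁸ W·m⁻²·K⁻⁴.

A ≈ 0.905 m²

P = εσA T⁴ ⇒ A = P/(εσT⁴).
T⁴ = 3.969×10⁹ K⁴.
A = 165/(0.81 × 5.67×10⁻⁸ × 3.969×10⁹).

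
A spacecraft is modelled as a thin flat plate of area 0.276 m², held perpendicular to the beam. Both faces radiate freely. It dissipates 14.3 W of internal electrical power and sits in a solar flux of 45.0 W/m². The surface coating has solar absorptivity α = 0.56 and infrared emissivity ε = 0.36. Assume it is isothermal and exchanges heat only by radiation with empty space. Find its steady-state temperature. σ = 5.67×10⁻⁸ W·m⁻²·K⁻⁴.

T ≈ 208 K

At steady state, absorbed solar power + internal power = radiated power.
Absorbed: α·S·A_cross = 0.56·45.0·0.2760 = 6.955 W (cross-section A).
Total input = 6.955 + 14.3 = 21.26 W.
Radiated: εσ·A_surf·T⁴ with A_surf = 2A = 0.5520 m².
T⁴ = 21.26/(0.36·5.67×10⁻⁸·0.5520) = 1.886×10⁹ K⁴.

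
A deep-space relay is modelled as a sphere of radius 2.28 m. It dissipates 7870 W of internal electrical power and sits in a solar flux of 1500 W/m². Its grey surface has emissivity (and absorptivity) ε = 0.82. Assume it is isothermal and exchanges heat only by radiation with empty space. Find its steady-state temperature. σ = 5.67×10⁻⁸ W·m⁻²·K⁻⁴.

T ≈ 310 K

At steady state, absorbed solar power + internal power = radiated power.
Absorbed: α·S·A_cross = 0.82·1500·16.33 = 20090 W (cross-section πr²).
Total input = 20090 + 7870 = 27960 W.
Radiated: εσ·A_surf·T⁴ with A_surf = 4πr² = 65.33 m².
T⁴ = 27960/(0.82·5.67×10⁻⁸·65.33) = 9.205×10⁹ K⁴.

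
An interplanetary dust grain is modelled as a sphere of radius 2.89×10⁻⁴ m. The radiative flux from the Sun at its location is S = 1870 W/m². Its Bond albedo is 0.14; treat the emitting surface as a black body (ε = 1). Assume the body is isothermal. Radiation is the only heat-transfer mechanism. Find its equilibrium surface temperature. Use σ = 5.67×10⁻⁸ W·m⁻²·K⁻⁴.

T ≈ 290 K

At equilibrium, absorbed power = emitted power.
Absorbing cross-section = πr² = 2.624×10⁻⁷ m²; emitting surface = 4πr² = 1.050×10⁻⁶ m² (ratio 4).
(1−a)S·A_cross = εσ·A_surf·T⁴  ⇒  T⁴ = (1−a)S/(4σ).
T⁴ = 0.860·1870/(4·5.67×10⁻⁸) = 7.091×10⁹ K⁴.
T = (7.091×10⁹)^(1/4).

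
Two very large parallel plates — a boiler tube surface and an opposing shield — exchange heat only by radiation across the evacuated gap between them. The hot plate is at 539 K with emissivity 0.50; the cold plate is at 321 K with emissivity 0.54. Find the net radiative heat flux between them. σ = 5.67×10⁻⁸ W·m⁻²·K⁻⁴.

q ≈ 1470 W/m²

For two infinite grey parallel plates, q = σ(T₁⁴ − T₂⁴)/(1/ε₁ + 1/ε₂ − 1).
T₁⁴ − T₂⁴ = 8.440×10¹⁰ − 1.062×10¹⁰ = 7.379×10¹⁰ K⁴.
1/ε₁ + 1/ε₂ − 1 = 2.000 + 1.852 − 1 = 2.852.
q = 5.67×10⁻⁸ × 7.379×10¹⁰ / 2.852.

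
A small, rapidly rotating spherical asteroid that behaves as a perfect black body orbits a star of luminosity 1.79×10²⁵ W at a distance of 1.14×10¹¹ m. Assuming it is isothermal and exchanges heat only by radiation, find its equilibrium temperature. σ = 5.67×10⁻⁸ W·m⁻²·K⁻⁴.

First find the stellar flux at distance d: S = L/(4πd²) = 1.79×10²⁵/(4π·(1.14×10¹¹)²) = 109.6 W/m².
For an isothermal sphere, absorbed (1−a)S·πr² = emitted σ·4πr²·T⁴, so T⁴ = (1−a)S/(4σ).
T⁴ = 1.00·109.6/(4·5.67×10⁻⁸) = 4.833×10⁸ K⁴.

T ≈ 148 K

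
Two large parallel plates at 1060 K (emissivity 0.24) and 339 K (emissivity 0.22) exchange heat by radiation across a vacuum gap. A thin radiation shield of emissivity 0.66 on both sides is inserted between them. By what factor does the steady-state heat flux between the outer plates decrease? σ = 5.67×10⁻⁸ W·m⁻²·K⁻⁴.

Without shield: q₀ = σΔ(T⁴)/(1/ε₁+1/ε₂−1) with denominator 7.712.
With shield the two gaps are in series; the resistances add: (1/ε₁+1/ε_s−1)+(1/ε_s+1/ε₂−1) = 4.682+5.061 = 9.742.
Heat-flux ratio q₀/q = 9.742/7.712.

factor ≈ 1.26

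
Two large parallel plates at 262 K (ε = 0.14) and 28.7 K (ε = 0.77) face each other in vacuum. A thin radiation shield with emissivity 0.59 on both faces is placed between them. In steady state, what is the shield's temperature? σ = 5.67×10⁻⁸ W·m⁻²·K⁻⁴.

T_s ≈ 176 K

In steady state the net flux on the hot side equals that on the cold side.
σ(T₁⁴−T_s⁴)/D₁ = σ(T_s⁴−T₂⁴)/D₂, with D₁ = 1/ε₁+1/ε_s−1 = 7.838, D₂ = 1/ε_s+1/ε₂−1 = 1.994.
Solve for T_s⁴: T_s⁴ = (D₂·T₁⁴ + D₁·T₂⁴)/(D₁+D₂) = 9.560×10⁸ K⁴.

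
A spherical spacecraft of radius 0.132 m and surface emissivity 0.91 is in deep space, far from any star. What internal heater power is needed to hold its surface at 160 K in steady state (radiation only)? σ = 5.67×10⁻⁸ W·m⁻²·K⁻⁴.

P ≈ 7.40 W

P = εσ·4πr²·T⁴.
4πr² = 0.2190 m²; T⁴ = 6.554×10⁸ K⁴.
P = 0.91·5.67×10⁻⁸·0.2190·6.554×10⁸.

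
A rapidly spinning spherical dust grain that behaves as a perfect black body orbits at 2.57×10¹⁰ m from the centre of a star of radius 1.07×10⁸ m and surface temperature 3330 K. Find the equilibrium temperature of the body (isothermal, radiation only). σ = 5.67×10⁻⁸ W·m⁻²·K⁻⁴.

T ≈ 152 K

The star's surface emits σT_*⁴; at distance d the flux is S = σT_*⁴(R_*/d)².
S = 5.67×10⁻⁸·(3330)⁴·(1.07×10⁸/2.57×10¹⁰)² = 120.9 W/m².
For an isothermal sphere T⁴ = (1−a)S/(4σ) = 5.329×10⁸ K⁴.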